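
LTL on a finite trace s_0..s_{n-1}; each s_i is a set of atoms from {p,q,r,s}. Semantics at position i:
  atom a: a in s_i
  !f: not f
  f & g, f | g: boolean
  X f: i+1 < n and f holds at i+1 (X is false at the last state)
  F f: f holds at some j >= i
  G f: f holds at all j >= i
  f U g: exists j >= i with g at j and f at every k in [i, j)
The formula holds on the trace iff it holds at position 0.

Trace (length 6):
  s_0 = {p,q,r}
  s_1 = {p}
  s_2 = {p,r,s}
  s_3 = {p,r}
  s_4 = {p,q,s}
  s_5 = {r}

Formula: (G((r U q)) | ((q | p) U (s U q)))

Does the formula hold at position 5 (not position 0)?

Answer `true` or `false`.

Answer: false

Derivation:
s_0={p,q,r}: (G((r U q)) | ((q | p) U (s U q)))=True G((r U q))=False (r U q)=True r=True q=True ((q | p) U (s U q))=True (q | p)=True p=True (s U q)=True s=False
s_1={p}: (G((r U q)) | ((q | p) U (s U q)))=True G((r U q))=False (r U q)=False r=False q=False ((q | p) U (s U q))=True (q | p)=True p=True (s U q)=False s=False
s_2={p,r,s}: (G((r U q)) | ((q | p) U (s U q)))=True G((r U q))=False (r U q)=True r=True q=False ((q | p) U (s U q))=True (q | p)=True p=True (s U q)=False s=True
s_3={p,r}: (G((r U q)) | ((q | p) U (s U q)))=True G((r U q))=False (r U q)=True r=True q=False ((q | p) U (s U q))=True (q | p)=True p=True (s U q)=False s=False
s_4={p,q,s}: (G((r U q)) | ((q | p) U (s U q)))=True G((r U q))=False (r U q)=True r=False q=True ((q | p) U (s U q))=True (q | p)=True p=True (s U q)=True s=True
s_5={r}: (G((r U q)) | ((q | p) U (s U q)))=False G((r U q))=False (r U q)=False r=True q=False ((q | p) U (s U q))=False (q | p)=False p=False (s U q)=False s=False
Evaluating at position 5: result = False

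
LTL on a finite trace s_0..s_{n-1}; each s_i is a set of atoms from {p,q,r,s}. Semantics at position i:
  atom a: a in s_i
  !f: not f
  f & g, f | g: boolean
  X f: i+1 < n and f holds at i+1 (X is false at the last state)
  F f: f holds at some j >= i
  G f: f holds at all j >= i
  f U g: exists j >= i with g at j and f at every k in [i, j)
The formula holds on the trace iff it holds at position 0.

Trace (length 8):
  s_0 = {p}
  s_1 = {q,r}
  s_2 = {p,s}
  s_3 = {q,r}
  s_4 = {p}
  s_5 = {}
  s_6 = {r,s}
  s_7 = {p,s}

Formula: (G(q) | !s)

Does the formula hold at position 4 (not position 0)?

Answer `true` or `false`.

s_0={p}: (G(q) | !s)=True G(q)=False q=False !s=True s=False
s_1={q,r}: (G(q) | !s)=True G(q)=False q=True !s=True s=False
s_2={p,s}: (G(q) | !s)=False G(q)=False q=False !s=False s=True
s_3={q,r}: (G(q) | !s)=True G(q)=False q=True !s=True s=False
s_4={p}: (G(q) | !s)=True G(q)=False q=False !s=True s=False
s_5={}: (G(q) | !s)=True G(q)=False q=False !s=True s=False
s_6={r,s}: (G(q) | !s)=False G(q)=False q=False !s=False s=True
s_7={p,s}: (G(q) | !s)=False G(q)=False q=False !s=False s=True
Evaluating at position 4: result = True

Answer: true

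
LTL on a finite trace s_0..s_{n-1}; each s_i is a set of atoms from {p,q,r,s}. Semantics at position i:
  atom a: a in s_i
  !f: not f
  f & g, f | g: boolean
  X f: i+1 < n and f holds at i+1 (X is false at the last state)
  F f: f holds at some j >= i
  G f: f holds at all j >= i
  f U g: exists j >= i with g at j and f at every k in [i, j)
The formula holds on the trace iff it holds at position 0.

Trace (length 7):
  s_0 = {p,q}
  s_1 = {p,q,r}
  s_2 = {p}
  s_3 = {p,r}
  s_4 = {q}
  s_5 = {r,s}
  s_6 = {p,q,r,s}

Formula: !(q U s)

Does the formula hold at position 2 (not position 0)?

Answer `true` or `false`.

Answer: true

Derivation:
s_0={p,q}: !(q U s)=True (q U s)=False q=True s=False
s_1={p,q,r}: !(q U s)=True (q U s)=False q=True s=False
s_2={p}: !(q U s)=True (q U s)=False q=False s=False
s_3={p,r}: !(q U s)=True (q U s)=False q=False s=False
s_4={q}: !(q U s)=False (q U s)=True q=True s=False
s_5={r,s}: !(q U s)=False (q U s)=True q=False s=True
s_6={p,q,r,s}: !(q U s)=False (q U s)=True q=True s=True
Evaluating at position 2: result = True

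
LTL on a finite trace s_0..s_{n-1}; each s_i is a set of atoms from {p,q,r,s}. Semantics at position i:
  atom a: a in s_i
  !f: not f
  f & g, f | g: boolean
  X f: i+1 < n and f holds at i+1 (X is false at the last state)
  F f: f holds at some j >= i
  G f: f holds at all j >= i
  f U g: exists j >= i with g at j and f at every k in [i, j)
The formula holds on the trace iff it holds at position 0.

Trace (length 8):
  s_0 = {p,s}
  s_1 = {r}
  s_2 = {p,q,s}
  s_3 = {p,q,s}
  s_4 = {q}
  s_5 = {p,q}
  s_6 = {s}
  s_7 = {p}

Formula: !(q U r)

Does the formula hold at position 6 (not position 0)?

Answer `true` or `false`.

Answer: true

Derivation:
s_0={p,s}: !(q U r)=True (q U r)=False q=False r=False
s_1={r}: !(q U r)=False (q U r)=True q=False r=True
s_2={p,q,s}: !(q U r)=True (q U r)=False q=True r=False
s_3={p,q,s}: !(q U r)=True (q U r)=False q=True r=False
s_4={q}: !(q U r)=True (q U r)=False q=True r=False
s_5={p,q}: !(q U r)=True (q U r)=False q=True r=False
s_6={s}: !(q U r)=True (q U r)=False q=False r=False
s_7={p}: !(q U r)=True (q U r)=False q=False r=False
Evaluating at position 6: result = True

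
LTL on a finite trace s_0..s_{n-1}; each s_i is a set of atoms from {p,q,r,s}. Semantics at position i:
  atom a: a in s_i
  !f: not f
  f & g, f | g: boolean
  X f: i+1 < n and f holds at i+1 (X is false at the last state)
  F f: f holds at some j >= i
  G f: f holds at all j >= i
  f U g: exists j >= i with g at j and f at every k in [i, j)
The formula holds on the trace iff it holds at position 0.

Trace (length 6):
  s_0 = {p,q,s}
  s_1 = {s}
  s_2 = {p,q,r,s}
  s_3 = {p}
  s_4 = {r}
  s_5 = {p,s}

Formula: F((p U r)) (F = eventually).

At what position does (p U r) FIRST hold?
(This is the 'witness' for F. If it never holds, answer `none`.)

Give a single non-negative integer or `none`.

s_0={p,q,s}: (p U r)=False p=True r=False
s_1={s}: (p U r)=False p=False r=False
s_2={p,q,r,s}: (p U r)=True p=True r=True
s_3={p}: (p U r)=True p=True r=False
s_4={r}: (p U r)=True p=False r=True
s_5={p,s}: (p U r)=False p=True r=False
F((p U r)) holds; first witness at position 2.

Answer: 2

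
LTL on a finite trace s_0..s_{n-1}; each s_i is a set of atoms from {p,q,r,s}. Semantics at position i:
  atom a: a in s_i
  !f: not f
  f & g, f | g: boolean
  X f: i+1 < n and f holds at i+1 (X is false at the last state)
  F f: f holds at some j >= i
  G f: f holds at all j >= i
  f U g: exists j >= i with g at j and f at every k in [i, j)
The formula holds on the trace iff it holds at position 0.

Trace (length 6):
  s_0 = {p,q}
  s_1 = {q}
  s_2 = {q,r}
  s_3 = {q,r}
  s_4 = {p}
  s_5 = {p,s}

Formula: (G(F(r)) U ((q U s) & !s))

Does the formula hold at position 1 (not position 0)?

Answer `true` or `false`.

s_0={p,q}: (G(F(r)) U ((q U s) & !s))=False G(F(r))=False F(r)=True r=False ((q U s) & !s)=False (q U s)=False q=True s=False !s=True
s_1={q}: (G(F(r)) U ((q U s) & !s))=False G(F(r))=False F(r)=True r=False ((q U s) & !s)=False (q U s)=False q=True s=False !s=True
s_2={q,r}: (G(F(r)) U ((q U s) & !s))=False G(F(r))=False F(r)=True r=True ((q U s) & !s)=False (q U s)=False q=True s=False !s=True
s_3={q,r}: (G(F(r)) U ((q U s) & !s))=False G(F(r))=False F(r)=True r=True ((q U s) & !s)=False (q U s)=False q=True s=False !s=True
s_4={p}: (G(F(r)) U ((q U s) & !s))=False G(F(r))=False F(r)=False r=False ((q U s) & !s)=False (q U s)=False q=False s=False !s=True
s_5={p,s}: (G(F(r)) U ((q U s) & !s))=False G(F(r))=False F(r)=False r=False ((q U s) & !s)=False (q U s)=True q=False s=True !s=False
Evaluating at position 1: result = False

Answer: false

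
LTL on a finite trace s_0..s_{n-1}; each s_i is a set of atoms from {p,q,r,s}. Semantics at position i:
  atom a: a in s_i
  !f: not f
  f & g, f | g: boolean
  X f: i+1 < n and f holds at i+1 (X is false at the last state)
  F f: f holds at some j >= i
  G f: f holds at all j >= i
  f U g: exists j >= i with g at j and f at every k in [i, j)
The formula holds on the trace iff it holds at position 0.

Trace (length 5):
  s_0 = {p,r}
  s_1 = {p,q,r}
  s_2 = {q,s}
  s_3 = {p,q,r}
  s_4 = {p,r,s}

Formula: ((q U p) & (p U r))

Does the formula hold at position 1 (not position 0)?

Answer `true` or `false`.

Answer: true

Derivation:
s_0={p,r}: ((q U p) & (p U r))=True (q U p)=True q=False p=True (p U r)=True r=True
s_1={p,q,r}: ((q U p) & (p U r))=True (q U p)=True q=True p=True (p U r)=True r=True
s_2={q,s}: ((q U p) & (p U r))=False (q U p)=True q=True p=False (p U r)=False r=False
s_3={p,q,r}: ((q U p) & (p U r))=True (q U p)=True q=True p=True (p U r)=True r=True
s_4={p,r,s}: ((q U p) & (p U r))=True (q U p)=True q=False p=True (p U r)=True r=True
Evaluating at position 1: result = True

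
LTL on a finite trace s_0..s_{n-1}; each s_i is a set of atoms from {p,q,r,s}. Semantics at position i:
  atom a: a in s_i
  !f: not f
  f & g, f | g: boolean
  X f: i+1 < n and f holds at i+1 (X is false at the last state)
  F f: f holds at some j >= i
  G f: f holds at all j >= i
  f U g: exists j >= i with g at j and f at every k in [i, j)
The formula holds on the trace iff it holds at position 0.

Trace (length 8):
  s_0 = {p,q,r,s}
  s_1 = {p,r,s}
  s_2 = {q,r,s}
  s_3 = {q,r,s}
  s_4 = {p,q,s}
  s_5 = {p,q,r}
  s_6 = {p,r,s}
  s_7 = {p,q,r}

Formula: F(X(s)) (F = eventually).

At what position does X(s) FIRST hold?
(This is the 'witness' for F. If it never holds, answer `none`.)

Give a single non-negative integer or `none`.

Answer: 0

Derivation:
s_0={p,q,r,s}: X(s)=True s=True
s_1={p,r,s}: X(s)=True s=True
s_2={q,r,s}: X(s)=True s=True
s_3={q,r,s}: X(s)=True s=True
s_4={p,q,s}: X(s)=False s=True
s_5={p,q,r}: X(s)=True s=False
s_6={p,r,s}: X(s)=False s=True
s_7={p,q,r}: X(s)=False s=False
F(X(s)) holds; first witness at position 0.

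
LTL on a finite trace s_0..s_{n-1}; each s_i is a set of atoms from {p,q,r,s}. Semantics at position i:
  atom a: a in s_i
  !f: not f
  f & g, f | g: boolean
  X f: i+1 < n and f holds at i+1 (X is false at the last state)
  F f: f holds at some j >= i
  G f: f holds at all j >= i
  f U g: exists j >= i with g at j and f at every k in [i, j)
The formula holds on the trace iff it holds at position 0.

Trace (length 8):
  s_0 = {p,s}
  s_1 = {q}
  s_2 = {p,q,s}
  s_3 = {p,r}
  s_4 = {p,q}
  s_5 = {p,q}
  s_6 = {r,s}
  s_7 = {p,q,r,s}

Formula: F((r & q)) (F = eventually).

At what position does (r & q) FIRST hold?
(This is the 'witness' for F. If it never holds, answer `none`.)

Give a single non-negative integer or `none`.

Answer: 7

Derivation:
s_0={p,s}: (r & q)=False r=False q=False
s_1={q}: (r & q)=False r=False q=True
s_2={p,q,s}: (r & q)=False r=False q=True
s_3={p,r}: (r & q)=False r=True q=False
s_4={p,q}: (r & q)=False r=False q=True
s_5={p,q}: (r & q)=False r=False q=True
s_6={r,s}: (r & q)=False r=True q=False
s_7={p,q,r,s}: (r & q)=True r=True q=True
F((r & q)) holds; first witness at position 7.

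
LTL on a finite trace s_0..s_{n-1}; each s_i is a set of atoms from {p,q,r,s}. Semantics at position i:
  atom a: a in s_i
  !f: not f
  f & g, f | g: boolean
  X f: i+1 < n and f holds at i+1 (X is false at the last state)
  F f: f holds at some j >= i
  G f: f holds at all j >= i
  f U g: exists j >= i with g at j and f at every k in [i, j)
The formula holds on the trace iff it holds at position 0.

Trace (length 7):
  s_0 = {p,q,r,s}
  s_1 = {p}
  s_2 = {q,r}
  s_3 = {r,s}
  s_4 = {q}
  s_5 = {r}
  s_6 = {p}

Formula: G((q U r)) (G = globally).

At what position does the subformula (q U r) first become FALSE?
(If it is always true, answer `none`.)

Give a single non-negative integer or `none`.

s_0={p,q,r,s}: (q U r)=True q=True r=True
s_1={p}: (q U r)=False q=False r=False
s_2={q,r}: (q U r)=True q=True r=True
s_3={r,s}: (q U r)=True q=False r=True
s_4={q}: (q U r)=True q=True r=False
s_5={r}: (q U r)=True q=False r=True
s_6={p}: (q U r)=False q=False r=False
G((q U r)) holds globally = False
First violation at position 1.

Answer: 1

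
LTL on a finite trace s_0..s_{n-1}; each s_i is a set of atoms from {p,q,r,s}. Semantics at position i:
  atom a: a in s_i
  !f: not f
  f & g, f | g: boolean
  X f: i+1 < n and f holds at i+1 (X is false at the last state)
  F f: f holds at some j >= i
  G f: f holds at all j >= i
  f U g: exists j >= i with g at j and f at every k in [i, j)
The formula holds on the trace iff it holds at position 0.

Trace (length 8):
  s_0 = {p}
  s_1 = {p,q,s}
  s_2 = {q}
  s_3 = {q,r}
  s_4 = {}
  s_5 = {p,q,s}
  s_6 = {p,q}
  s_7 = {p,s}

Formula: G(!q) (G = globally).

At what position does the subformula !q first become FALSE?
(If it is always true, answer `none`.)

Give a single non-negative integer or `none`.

Answer: 1

Derivation:
s_0={p}: !q=True q=False
s_1={p,q,s}: !q=False q=True
s_2={q}: !q=False q=True
s_3={q,r}: !q=False q=True
s_4={}: !q=True q=False
s_5={p,q,s}: !q=False q=True
s_6={p,q}: !q=False q=True
s_7={p,s}: !q=True q=False
G(!q) holds globally = False
First violation at position 1.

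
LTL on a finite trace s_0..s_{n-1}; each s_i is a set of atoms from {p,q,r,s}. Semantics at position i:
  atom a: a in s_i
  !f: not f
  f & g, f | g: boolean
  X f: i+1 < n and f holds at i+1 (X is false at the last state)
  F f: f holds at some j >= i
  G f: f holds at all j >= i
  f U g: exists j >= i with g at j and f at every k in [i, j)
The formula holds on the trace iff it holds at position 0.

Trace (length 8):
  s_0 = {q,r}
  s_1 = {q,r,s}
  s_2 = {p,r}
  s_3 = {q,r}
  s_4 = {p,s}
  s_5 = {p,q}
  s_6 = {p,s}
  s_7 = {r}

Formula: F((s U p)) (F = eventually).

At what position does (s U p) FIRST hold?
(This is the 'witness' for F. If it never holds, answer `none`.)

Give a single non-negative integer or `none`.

s_0={q,r}: (s U p)=False s=False p=False
s_1={q,r,s}: (s U p)=True s=True p=False
s_2={p,r}: (s U p)=True s=False p=True
s_3={q,r}: (s U p)=False s=False p=False
s_4={p,s}: (s U p)=True s=True p=True
s_5={p,q}: (s U p)=True s=False p=True
s_6={p,s}: (s U p)=True s=True p=True
s_7={r}: (s U p)=False s=False p=False
F((s U p)) holds; first witness at position 1.

Answer: 1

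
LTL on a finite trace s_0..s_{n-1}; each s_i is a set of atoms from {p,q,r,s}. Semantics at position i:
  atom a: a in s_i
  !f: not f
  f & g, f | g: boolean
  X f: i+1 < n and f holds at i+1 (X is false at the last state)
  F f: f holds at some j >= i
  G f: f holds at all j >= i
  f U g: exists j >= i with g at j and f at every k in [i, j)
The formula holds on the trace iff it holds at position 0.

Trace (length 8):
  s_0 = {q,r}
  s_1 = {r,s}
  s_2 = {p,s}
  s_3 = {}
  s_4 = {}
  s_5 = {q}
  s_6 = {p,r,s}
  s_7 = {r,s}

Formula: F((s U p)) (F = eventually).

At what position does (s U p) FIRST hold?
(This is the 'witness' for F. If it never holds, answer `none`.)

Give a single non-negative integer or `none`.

Answer: 1

Derivation:
s_0={q,r}: (s U p)=False s=False p=False
s_1={r,s}: (s U p)=True s=True p=False
s_2={p,s}: (s U p)=True s=True p=True
s_3={}: (s U p)=False s=False p=False
s_4={}: (s U p)=False s=False p=False
s_5={q}: (s U p)=False s=False p=False
s_6={p,r,s}: (s U p)=True s=True p=True
s_7={r,s}: (s U p)=False s=True p=False
F((s U p)) holds; first witness at position 1.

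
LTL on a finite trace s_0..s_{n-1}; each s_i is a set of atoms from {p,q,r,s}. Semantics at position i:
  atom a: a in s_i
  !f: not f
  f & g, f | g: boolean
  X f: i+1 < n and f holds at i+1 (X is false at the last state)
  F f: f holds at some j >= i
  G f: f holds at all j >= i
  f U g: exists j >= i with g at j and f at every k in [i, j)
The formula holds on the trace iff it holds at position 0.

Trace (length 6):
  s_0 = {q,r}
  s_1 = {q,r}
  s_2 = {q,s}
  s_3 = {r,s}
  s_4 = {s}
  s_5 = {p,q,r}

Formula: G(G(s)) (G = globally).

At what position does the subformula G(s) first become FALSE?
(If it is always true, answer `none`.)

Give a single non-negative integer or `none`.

s_0={q,r}: G(s)=False s=False
s_1={q,r}: G(s)=False s=False
s_2={q,s}: G(s)=False s=True
s_3={r,s}: G(s)=False s=True
s_4={s}: G(s)=False s=True
s_5={p,q,r}: G(s)=False s=False
G(G(s)) holds globally = False
First violation at position 0.

Answer: 0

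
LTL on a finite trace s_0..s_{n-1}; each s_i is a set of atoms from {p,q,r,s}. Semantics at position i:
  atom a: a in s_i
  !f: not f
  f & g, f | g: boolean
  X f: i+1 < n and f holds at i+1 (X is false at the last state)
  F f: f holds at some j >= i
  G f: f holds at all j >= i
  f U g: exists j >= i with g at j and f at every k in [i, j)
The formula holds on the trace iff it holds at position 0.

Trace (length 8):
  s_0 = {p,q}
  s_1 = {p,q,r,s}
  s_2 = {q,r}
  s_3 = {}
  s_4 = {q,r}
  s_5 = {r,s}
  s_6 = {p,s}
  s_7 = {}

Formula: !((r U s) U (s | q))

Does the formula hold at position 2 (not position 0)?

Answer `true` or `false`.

s_0={p,q}: !((r U s) U (s | q))=False ((r U s) U (s | q))=True (r U s)=False r=False s=False (s | q)=True q=True
s_1={p,q,r,s}: !((r U s) U (s | q))=False ((r U s) U (s | q))=True (r U s)=True r=True s=True (s | q)=True q=True
s_2={q,r}: !((r U s) U (s | q))=False ((r U s) U (s | q))=True (r U s)=False r=True s=False (s | q)=True q=True
s_3={}: !((r U s) U (s | q))=True ((r U s) U (s | q))=False (r U s)=False r=False s=False (s | q)=False q=False
s_4={q,r}: !((r U s) U (s | q))=False ((r U s) U (s | q))=True (r U s)=True r=True s=False (s | q)=True q=True
s_5={r,s}: !((r U s) U (s | q))=False ((r U s) U (s | q))=True (r U s)=True r=True s=True (s | q)=True q=False
s_6={p,s}: !((r U s) U (s | q))=False ((r U s) U (s | q))=True (r U s)=True r=False s=True (s | q)=True q=False
s_7={}: !((r U s) U (s | q))=True ((r U s) U (s | q))=False (r U s)=False r=False s=False (s | q)=False q=False
Evaluating at position 2: result = False

Answer: false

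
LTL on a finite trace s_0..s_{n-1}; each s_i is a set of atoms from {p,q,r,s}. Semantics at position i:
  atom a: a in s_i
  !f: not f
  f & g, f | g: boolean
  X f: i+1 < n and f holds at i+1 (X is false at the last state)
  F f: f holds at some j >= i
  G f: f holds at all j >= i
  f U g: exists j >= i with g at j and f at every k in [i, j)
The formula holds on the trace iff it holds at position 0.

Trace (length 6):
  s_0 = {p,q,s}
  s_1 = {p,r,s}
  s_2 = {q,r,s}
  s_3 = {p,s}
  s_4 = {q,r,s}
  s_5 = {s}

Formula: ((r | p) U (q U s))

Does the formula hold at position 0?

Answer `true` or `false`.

s_0={p,q,s}: ((r | p) U (q U s))=True (r | p)=True r=False p=True (q U s)=True q=True s=True
s_1={p,r,s}: ((r | p) U (q U s))=True (r | p)=True r=True p=True (q U s)=True q=False s=True
s_2={q,r,s}: ((r | p) U (q U s))=True (r | p)=True r=True p=False (q U s)=True q=True s=True
s_3={p,s}: ((r | p) U (q U s))=True (r | p)=True r=False p=True (q U s)=True q=False s=True
s_4={q,r,s}: ((r | p) U (q U s))=True (r | p)=True r=True p=False (q U s)=True q=True s=True
s_5={s}: ((r | p) U (q U s))=True (r | p)=False r=False p=False (q U s)=True q=False s=True

Answer: true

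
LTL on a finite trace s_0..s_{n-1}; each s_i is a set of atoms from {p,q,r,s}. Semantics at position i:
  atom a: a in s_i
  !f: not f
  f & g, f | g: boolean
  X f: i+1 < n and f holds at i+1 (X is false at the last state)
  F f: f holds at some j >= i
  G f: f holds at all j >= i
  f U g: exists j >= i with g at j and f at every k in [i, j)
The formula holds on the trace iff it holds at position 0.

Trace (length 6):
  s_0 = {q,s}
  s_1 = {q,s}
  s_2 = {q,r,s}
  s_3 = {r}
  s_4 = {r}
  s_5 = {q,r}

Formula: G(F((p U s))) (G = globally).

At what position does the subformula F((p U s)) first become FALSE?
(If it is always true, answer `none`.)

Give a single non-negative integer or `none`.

Answer: 3

Derivation:
s_0={q,s}: F((p U s))=True (p U s)=True p=False s=True
s_1={q,s}: F((p U s))=True (p U s)=True p=False s=True
s_2={q,r,s}: F((p U s))=True (p U s)=True p=False s=True
s_3={r}: F((p U s))=False (p U s)=False p=False s=False
s_4={r}: F((p U s))=False (p U s)=False p=False s=False
s_5={q,r}: F((p U s))=False (p U s)=False p=False s=False
G(F((p U s))) holds globally = False
First violation at position 3.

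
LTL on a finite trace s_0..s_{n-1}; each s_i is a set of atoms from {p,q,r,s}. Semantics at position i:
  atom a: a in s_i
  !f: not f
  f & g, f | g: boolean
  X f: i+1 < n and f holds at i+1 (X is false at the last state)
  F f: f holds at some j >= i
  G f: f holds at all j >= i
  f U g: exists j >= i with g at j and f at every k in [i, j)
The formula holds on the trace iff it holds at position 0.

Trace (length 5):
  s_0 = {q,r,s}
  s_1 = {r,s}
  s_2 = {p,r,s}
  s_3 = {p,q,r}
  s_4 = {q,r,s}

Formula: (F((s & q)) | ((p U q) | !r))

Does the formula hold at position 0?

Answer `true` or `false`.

s_0={q,r,s}: (F((s & q)) | ((p U q) | !r))=True F((s & q))=True (s & q)=True s=True q=True ((p U q) | !r)=True (p U q)=True p=False !r=False r=True
s_1={r,s}: (F((s & q)) | ((p U q) | !r))=True F((s & q))=True (s & q)=False s=True q=False ((p U q) | !r)=False (p U q)=False p=False !r=False r=True
s_2={p,r,s}: (F((s & q)) | ((p U q) | !r))=True F((s & q))=True (s & q)=False s=True q=False ((p U q) | !r)=True (p U q)=True p=True !r=False r=True
s_3={p,q,r}: (F((s & q)) | ((p U q) | !r))=True F((s & q))=True (s & q)=False s=False q=True ((p U q) | !r)=True (p U q)=True p=True !r=False r=True
s_4={q,r,s}: (F((s & q)) | ((p U q) | !r))=True F((s & q))=True (s & q)=True s=True q=True ((p U q) | !r)=True (p U q)=True p=False !r=False r=True

Answer: true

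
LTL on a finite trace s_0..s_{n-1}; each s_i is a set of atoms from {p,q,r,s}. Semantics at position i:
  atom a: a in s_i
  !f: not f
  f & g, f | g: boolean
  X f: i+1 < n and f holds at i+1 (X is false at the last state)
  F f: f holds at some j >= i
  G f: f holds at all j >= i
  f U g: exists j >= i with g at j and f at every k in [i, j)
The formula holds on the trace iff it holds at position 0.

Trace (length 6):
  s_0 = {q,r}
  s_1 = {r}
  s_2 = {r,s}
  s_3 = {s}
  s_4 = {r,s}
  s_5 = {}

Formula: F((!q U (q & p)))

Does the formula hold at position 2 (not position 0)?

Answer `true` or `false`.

s_0={q,r}: F((!q U (q & p)))=False (!q U (q & p))=False !q=False q=True (q & p)=False p=False
s_1={r}: F((!q U (q & p)))=False (!q U (q & p))=False !q=True q=False (q & p)=False p=False
s_2={r,s}: F((!q U (q & p)))=False (!q U (q & p))=False !q=True q=False (q & p)=False p=False
s_3={s}: F((!q U (q & p)))=False (!q U (q & p))=False !q=True q=False (q & p)=False p=False
s_4={r,s}: F((!q U (q & p)))=False (!q U (q & p))=False !q=True q=False (q & p)=False p=False
s_5={}: F((!q U (q & p)))=False (!q U (q & p))=False !q=True q=False (q & p)=False p=False
Evaluating at position 2: result = False

Answer: false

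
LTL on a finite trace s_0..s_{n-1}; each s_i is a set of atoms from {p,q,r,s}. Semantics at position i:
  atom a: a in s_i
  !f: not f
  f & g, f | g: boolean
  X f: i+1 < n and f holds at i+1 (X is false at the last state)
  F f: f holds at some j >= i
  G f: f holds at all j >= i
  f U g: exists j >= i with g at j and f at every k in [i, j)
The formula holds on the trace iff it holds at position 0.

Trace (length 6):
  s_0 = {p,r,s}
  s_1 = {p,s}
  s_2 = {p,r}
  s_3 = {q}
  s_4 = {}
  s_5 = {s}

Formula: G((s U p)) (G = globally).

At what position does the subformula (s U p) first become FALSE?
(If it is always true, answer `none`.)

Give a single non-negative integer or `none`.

s_0={p,r,s}: (s U p)=True s=True p=True
s_1={p,s}: (s U p)=True s=True p=True
s_2={p,r}: (s U p)=True s=False p=True
s_3={q}: (s U p)=False s=False p=False
s_4={}: (s U p)=False s=False p=False
s_5={s}: (s U p)=False s=True p=False
G((s U p)) holds globally = False
First violation at position 3.

Answer: 3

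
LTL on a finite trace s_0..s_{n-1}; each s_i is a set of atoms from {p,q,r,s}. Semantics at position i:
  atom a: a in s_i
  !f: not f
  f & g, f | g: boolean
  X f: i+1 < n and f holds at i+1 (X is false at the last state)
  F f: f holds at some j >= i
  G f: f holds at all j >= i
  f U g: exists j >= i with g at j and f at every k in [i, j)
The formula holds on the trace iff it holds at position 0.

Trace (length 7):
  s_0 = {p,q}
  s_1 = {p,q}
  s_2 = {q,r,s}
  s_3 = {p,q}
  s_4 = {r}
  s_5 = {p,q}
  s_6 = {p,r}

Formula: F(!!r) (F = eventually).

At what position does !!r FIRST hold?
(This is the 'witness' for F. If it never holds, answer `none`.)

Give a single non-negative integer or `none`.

s_0={p,q}: !!r=False !r=True r=False
s_1={p,q}: !!r=False !r=True r=False
s_2={q,r,s}: !!r=True !r=False r=True
s_3={p,q}: !!r=False !r=True r=False
s_4={r}: !!r=True !r=False r=True
s_5={p,q}: !!r=False !r=True r=False
s_6={p,r}: !!r=True !r=False r=True
F(!!r) holds; first witness at position 2.

Answer: 2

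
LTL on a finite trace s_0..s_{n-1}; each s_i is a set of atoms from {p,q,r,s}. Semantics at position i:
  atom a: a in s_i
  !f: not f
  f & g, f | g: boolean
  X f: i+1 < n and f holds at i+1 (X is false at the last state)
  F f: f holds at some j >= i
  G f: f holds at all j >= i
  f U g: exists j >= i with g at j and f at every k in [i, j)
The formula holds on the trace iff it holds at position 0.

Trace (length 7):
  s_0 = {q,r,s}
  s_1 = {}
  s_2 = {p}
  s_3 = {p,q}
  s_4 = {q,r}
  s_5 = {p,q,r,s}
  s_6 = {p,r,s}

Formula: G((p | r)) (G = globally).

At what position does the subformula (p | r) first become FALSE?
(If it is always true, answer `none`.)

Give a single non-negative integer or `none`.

s_0={q,r,s}: (p | r)=True p=False r=True
s_1={}: (p | r)=False p=False r=False
s_2={p}: (p | r)=True p=True r=False
s_3={p,q}: (p | r)=True p=True r=False
s_4={q,r}: (p | r)=True p=False r=True
s_5={p,q,r,s}: (p | r)=True p=True r=True
s_6={p,r,s}: (p | r)=True p=True r=True
G((p | r)) holds globally = False
First violation at position 1.

Answer: 1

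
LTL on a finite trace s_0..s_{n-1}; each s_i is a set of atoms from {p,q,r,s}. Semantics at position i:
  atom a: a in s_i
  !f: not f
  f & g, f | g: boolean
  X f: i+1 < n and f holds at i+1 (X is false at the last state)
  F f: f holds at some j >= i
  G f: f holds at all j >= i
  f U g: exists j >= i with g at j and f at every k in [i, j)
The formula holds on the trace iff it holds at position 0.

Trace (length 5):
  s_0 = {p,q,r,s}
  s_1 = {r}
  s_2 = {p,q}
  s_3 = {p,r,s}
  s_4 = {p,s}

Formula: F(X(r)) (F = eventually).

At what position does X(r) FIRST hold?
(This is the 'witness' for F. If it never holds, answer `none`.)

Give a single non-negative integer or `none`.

s_0={p,q,r,s}: X(r)=True r=True
s_1={r}: X(r)=False r=True
s_2={p,q}: X(r)=True r=False
s_3={p,r,s}: X(r)=False r=True
s_4={p,s}: X(r)=False r=False
F(X(r)) holds; first witness at position 0.

Answer: 0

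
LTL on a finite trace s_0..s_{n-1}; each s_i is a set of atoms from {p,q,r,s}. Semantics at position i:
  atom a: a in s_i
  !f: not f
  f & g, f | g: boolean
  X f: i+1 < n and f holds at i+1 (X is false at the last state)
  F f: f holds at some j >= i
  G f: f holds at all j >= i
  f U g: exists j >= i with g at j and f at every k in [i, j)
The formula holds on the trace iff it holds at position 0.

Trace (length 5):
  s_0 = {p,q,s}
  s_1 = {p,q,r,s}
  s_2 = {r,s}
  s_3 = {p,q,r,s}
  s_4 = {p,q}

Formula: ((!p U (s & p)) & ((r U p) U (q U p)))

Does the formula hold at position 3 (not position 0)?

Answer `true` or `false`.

s_0={p,q,s}: ((!p U (s & p)) & ((r U p) U (q U p)))=True (!p U (s & p))=True !p=False p=True (s & p)=True s=True ((r U p) U (q U p))=True (r U p)=True r=False (q U p)=True q=True
s_1={p,q,r,s}: ((!p U (s & p)) & ((r U p) U (q U p)))=True (!p U (s & p))=True !p=False p=True (s & p)=True s=True ((r U p) U (q U p))=True (r U p)=True r=True (q U p)=True q=True
s_2={r,s}: ((!p U (s & p)) & ((r U p) U (q U p)))=True (!p U (s & p))=True !p=True p=False (s & p)=False s=True ((r U p) U (q U p))=True (r U p)=True r=True (q U p)=False q=False
s_3={p,q,r,s}: ((!p U (s & p)) & ((r U p) U (q U p)))=True (!p U (s & p))=True !p=False p=True (s & p)=True s=True ((r U p) U (q U p))=True (r U p)=True r=True (q U p)=True q=True
s_4={p,q}: ((!p U (s & p)) & ((r U p) U (q U p)))=False (!p U (s & p))=False !p=False p=True (s & p)=False s=False ((r U p) U (q U p))=True (r U p)=True r=False (q U p)=True q=True
Evaluating at position 3: result = True

Answer: true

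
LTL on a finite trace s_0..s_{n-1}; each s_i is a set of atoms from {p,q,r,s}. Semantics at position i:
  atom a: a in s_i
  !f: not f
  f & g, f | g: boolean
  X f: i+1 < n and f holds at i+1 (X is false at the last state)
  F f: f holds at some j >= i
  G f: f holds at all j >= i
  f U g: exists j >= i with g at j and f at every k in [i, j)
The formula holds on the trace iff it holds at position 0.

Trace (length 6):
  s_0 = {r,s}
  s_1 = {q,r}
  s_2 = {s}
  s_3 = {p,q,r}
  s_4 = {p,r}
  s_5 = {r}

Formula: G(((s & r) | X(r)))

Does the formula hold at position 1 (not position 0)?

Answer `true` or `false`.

Answer: false

Derivation:
s_0={r,s}: G(((s & r) | X(r)))=False ((s & r) | X(r))=True (s & r)=True s=True r=True X(r)=True
s_1={q,r}: G(((s & r) | X(r)))=False ((s & r) | X(r))=False (s & r)=False s=False r=True X(r)=False
s_2={s}: G(((s & r) | X(r)))=False ((s & r) | X(r))=True (s & r)=False s=True r=False X(r)=True
s_3={p,q,r}: G(((s & r) | X(r)))=False ((s & r) | X(r))=True (s & r)=False s=False r=True X(r)=True
s_4={p,r}: G(((s & r) | X(r)))=False ((s & r) | X(r))=True (s & r)=False s=False r=True X(r)=True
s_5={r}: G(((s & r) | X(r)))=False ((s & r) | X(r))=False (s & r)=False s=False r=True X(r)=False
Evaluating at position 1: result = False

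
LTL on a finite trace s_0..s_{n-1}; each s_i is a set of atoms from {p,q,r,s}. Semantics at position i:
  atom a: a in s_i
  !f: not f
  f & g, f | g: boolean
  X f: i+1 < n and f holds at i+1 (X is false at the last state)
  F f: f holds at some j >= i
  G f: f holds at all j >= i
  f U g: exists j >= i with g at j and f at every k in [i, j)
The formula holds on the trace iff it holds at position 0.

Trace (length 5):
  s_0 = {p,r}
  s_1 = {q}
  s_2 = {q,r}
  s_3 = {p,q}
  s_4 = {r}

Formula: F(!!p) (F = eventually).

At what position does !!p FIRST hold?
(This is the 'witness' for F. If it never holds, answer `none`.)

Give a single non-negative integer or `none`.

s_0={p,r}: !!p=True !p=False p=True
s_1={q}: !!p=False !p=True p=False
s_2={q,r}: !!p=False !p=True p=False
s_3={p,q}: !!p=True !p=False p=True
s_4={r}: !!p=False !p=True p=False
F(!!p) holds; first witness at position 0.

Answer: 0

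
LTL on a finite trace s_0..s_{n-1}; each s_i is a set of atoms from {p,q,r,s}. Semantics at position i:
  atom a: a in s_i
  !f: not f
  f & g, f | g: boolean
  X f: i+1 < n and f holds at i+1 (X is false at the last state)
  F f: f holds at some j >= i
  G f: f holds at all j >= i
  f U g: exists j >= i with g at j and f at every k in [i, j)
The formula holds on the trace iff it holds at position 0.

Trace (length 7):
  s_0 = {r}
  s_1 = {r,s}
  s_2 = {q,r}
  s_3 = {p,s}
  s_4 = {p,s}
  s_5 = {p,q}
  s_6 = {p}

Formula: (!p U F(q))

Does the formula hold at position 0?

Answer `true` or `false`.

s_0={r}: (!p U F(q))=True !p=True p=False F(q)=True q=False
s_1={r,s}: (!p U F(q))=True !p=True p=False F(q)=True q=False
s_2={q,r}: (!p U F(q))=True !p=True p=False F(q)=True q=True
s_3={p,s}: (!p U F(q))=True !p=False p=True F(q)=True q=False
s_4={p,s}: (!p U F(q))=True !p=False p=True F(q)=True q=False
s_5={p,q}: (!p U F(q))=True !p=False p=True F(q)=True q=True
s_6={p}: (!p U F(q))=False !p=False p=True F(q)=False q=False

Answer: true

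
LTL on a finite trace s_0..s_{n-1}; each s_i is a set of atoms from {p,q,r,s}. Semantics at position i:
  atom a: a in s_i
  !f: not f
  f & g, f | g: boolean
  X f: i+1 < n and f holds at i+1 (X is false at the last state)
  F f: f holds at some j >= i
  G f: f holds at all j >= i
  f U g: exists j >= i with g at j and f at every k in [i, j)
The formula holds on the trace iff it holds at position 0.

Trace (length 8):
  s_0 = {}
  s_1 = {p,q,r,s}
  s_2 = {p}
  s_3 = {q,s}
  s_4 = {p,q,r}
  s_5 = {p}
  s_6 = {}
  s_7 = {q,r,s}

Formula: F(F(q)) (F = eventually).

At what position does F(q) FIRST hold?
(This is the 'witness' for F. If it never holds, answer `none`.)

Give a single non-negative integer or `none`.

s_0={}: F(q)=True q=False
s_1={p,q,r,s}: F(q)=True q=True
s_2={p}: F(q)=True q=False
s_3={q,s}: F(q)=True q=True
s_4={p,q,r}: F(q)=True q=True
s_5={p}: F(q)=True q=False
s_6={}: F(q)=True q=False
s_7={q,r,s}: F(q)=True q=True
F(F(q)) holds; first witness at position 0.

Answer: 0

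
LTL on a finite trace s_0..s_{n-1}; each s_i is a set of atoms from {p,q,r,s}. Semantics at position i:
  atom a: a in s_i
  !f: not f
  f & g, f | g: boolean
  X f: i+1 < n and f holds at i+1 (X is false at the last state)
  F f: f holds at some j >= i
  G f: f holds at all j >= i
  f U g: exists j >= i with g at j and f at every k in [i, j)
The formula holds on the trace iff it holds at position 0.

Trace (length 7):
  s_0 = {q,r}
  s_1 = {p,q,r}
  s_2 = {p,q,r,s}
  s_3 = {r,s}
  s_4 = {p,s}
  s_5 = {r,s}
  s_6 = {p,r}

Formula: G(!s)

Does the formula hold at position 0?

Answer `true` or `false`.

s_0={q,r}: G(!s)=False !s=True s=False
s_1={p,q,r}: G(!s)=False !s=True s=False
s_2={p,q,r,s}: G(!s)=False !s=False s=True
s_3={r,s}: G(!s)=False !s=False s=True
s_4={p,s}: G(!s)=False !s=False s=True
s_5={r,s}: G(!s)=False !s=False s=True
s_6={p,r}: G(!s)=True !s=True s=False

Answer: false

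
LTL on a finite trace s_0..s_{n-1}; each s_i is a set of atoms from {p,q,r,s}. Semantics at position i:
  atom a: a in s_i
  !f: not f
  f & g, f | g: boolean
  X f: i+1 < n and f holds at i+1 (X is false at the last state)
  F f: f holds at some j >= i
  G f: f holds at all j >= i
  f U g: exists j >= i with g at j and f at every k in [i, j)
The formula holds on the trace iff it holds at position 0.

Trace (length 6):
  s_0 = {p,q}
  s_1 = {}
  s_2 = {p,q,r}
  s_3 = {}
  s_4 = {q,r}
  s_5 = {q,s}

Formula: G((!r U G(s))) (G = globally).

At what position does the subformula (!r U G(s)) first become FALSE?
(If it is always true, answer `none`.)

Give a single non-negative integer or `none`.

Answer: 0

Derivation:
s_0={p,q}: (!r U G(s))=False !r=True r=False G(s)=False s=False
s_1={}: (!r U G(s))=False !r=True r=False G(s)=False s=False
s_2={p,q,r}: (!r U G(s))=False !r=False r=True G(s)=False s=False
s_3={}: (!r U G(s))=False !r=True r=False G(s)=False s=False
s_4={q,r}: (!r U G(s))=False !r=False r=True G(s)=False s=False
s_5={q,s}: (!r U G(s))=True !r=True r=False G(s)=True s=True
G((!r U G(s))) holds globally = False
First violation at position 0.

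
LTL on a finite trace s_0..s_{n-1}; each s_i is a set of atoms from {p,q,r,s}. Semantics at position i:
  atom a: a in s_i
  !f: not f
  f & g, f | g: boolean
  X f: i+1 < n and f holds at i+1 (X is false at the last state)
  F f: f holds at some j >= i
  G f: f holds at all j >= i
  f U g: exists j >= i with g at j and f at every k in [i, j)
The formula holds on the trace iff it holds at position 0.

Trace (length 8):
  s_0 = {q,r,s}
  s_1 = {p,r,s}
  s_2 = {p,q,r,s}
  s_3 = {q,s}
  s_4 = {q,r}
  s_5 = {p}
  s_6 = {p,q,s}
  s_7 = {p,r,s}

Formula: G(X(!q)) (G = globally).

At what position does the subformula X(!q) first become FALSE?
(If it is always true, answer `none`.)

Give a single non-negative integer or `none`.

Answer: 1

Derivation:
s_0={q,r,s}: X(!q)=True !q=False q=True
s_1={p,r,s}: X(!q)=False !q=True q=False
s_2={p,q,r,s}: X(!q)=False !q=False q=True
s_3={q,s}: X(!q)=False !q=False q=True
s_4={q,r}: X(!q)=True !q=False q=True
s_5={p}: X(!q)=False !q=True q=False
s_6={p,q,s}: X(!q)=True !q=False q=True
s_7={p,r,s}: X(!q)=False !q=True q=False
G(X(!q)) holds globally = False
First violation at position 1.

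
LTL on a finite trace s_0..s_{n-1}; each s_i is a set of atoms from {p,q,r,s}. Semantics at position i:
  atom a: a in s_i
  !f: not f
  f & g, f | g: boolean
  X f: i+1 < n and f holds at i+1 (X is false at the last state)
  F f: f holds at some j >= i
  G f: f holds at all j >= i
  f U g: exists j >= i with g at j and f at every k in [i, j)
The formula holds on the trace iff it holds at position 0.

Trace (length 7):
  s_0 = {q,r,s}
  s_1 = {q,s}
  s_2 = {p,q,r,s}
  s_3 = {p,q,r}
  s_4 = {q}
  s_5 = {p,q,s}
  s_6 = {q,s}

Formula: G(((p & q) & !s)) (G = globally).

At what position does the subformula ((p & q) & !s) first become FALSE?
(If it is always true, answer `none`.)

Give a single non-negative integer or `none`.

s_0={q,r,s}: ((p & q) & !s)=False (p & q)=False p=False q=True !s=False s=True
s_1={q,s}: ((p & q) & !s)=False (p & q)=False p=False q=True !s=False s=True
s_2={p,q,r,s}: ((p & q) & !s)=False (p & q)=True p=True q=True !s=False s=True
s_3={p,q,r}: ((p & q) & !s)=True (p & q)=True p=True q=True !s=True s=False
s_4={q}: ((p & q) & !s)=False (p & q)=False p=False q=True !s=True s=False
s_5={p,q,s}: ((p & q) & !s)=False (p & q)=True p=True q=True !s=False s=True
s_6={q,s}: ((p & q) & !s)=False (p & q)=False p=False q=True !s=False s=True
G(((p & q) & !s)) holds globally = False
First violation at position 0.

Answer: 0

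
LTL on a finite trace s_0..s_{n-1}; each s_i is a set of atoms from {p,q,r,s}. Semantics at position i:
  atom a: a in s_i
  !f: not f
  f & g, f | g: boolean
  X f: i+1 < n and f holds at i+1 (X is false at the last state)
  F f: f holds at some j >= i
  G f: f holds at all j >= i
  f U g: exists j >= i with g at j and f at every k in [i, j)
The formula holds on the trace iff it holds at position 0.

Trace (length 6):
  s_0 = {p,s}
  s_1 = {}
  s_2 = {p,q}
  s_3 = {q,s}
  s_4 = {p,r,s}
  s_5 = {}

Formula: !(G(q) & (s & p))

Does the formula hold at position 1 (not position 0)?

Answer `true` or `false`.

Answer: true

Derivation:
s_0={p,s}: !(G(q) & (s & p))=True (G(q) & (s & p))=False G(q)=False q=False (s & p)=True s=True p=True
s_1={}: !(G(q) & (s & p))=True (G(q) & (s & p))=False G(q)=False q=False (s & p)=False s=False p=False
s_2={p,q}: !(G(q) & (s & p))=True (G(q) & (s & p))=False G(q)=False q=True (s & p)=False s=False p=True
s_3={q,s}: !(G(q) & (s & p))=True (G(q) & (s & p))=False G(q)=False q=True (s & p)=False s=True p=False
s_4={p,r,s}: !(G(q) & (s & p))=True (G(q) & (s & p))=False G(q)=False q=False (s & p)=True s=True p=True
s_5={}: !(G(q) & (s & p))=True (G(q) & (s & p))=False G(q)=False q=False (s & p)=False s=False p=False
Evaluating at position 1: result = True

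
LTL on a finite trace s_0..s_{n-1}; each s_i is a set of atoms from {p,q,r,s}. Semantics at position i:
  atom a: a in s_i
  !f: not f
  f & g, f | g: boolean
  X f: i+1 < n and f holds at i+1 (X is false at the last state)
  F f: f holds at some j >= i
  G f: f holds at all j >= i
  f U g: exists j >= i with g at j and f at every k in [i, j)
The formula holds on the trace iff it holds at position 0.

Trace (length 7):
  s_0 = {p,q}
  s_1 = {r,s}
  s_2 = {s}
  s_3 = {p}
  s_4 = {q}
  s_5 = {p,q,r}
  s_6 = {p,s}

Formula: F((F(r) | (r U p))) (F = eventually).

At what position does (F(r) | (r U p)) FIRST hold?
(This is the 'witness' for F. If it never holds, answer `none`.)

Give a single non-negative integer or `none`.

Answer: 0

Derivation:
s_0={p,q}: (F(r) | (r U p))=True F(r)=True r=False (r U p)=True p=True
s_1={r,s}: (F(r) | (r U p))=True F(r)=True r=True (r U p)=False p=False
s_2={s}: (F(r) | (r U p))=True F(r)=True r=False (r U p)=False p=False
s_3={p}: (F(r) | (r U p))=True F(r)=True r=False (r U p)=True p=True
s_4={q}: (F(r) | (r U p))=True F(r)=True r=False (r U p)=False p=False
s_5={p,q,r}: (F(r) | (r U p))=True F(r)=True r=True (r U p)=True p=True
s_6={p,s}: (F(r) | (r U p))=True F(r)=False r=False (r U p)=True p=True
F((F(r) | (r U p))) holds; first witness at position 0.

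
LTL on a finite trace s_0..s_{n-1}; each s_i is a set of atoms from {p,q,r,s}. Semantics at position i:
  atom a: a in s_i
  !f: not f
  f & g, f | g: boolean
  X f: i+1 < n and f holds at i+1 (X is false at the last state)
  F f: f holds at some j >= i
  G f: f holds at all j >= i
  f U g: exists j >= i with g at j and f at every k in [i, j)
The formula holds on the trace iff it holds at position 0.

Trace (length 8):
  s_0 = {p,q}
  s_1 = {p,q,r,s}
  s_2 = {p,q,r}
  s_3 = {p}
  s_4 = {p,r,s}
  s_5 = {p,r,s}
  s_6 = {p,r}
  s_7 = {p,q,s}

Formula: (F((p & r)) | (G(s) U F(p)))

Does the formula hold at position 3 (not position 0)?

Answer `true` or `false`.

Answer: true

Derivation:
s_0={p,q}: (F((p & r)) | (G(s) U F(p)))=True F((p & r))=True (p & r)=False p=True r=False (G(s) U F(p))=True G(s)=False s=False F(p)=True
s_1={p,q,r,s}: (F((p & r)) | (G(s) U F(p)))=True F((p & r))=True (p & r)=True p=True r=True (G(s) U F(p))=True G(s)=False s=True F(p)=True
s_2={p,q,r}: (F((p & r)) | (G(s) U F(p)))=True F((p & r))=True (p & r)=True p=True r=True (G(s) U F(p))=True G(s)=False s=False F(p)=True
s_3={p}: (F((p & r)) | (G(s) U F(p)))=True F((p & r))=True (p & r)=False p=True r=False (G(s) U F(p))=True G(s)=False s=False F(p)=True
s_4={p,r,s}: (F((p & r)) | (G(s) U F(p)))=True F((p & r))=True (p & r)=True p=True r=True (G(s) U F(p))=True G(s)=False s=True F(p)=True
s_5={p,r,s}: (F((p & r)) | (G(s) U F(p)))=True F((p & r))=True (p & r)=True p=True r=True (G(s) U F(p))=True G(s)=False s=True F(p)=True
s_6={p,r}: (F((p & r)) | (G(s) U F(p)))=True F((p & r))=True (p & r)=True p=True r=True (G(s) U F(p))=True G(s)=False s=False F(p)=True
s_7={p,q,s}: (F((p & r)) | (G(s) U F(p)))=True F((p & r))=False (p & r)=False p=True r=False (G(s) U F(p))=True G(s)=True s=True F(p)=True
Evaluating at position 3: result = True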